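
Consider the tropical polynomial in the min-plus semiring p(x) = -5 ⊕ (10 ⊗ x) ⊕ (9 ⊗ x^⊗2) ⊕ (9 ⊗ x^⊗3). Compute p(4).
p(4) = -5

A tropical monomial a ⊗ x^⊗i evaluates to a + i · x. Evaluating each term at x = 4:
  Term 0 contributes -5 + 0 · 4 = -5
  Term 1 contributes 10 + 1 · 4 = 14
  Term 2 contributes 9 + 2 · 4 = 17
  Term 3 contributes 9 + 3 · 4 = 21
p(4) = ⊕ of these = min[-5, 14, 17, 21] = -5.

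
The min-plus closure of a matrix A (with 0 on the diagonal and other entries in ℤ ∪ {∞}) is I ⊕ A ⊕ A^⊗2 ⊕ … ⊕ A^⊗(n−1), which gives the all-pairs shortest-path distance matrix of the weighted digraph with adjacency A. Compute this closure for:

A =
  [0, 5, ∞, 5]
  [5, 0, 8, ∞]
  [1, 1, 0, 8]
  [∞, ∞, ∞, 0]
Closure =
  [0, 5, 13, 5]
  [5, 0, 8, 10]
  [1, 1, 0, 6]
  [∞, ∞, ∞, 0]

This is the Floyd-Warshall all-pairs shortest-path computation. For each intermediate vertex k = 0, 1, …, 3, update dist[i][j] ← min(dist[i][j], dist[i][k] + dist[k][j]). The final matrix gives, for each (i, j), the minimum total weight of any directed path from i to j (possibly empty when i = j).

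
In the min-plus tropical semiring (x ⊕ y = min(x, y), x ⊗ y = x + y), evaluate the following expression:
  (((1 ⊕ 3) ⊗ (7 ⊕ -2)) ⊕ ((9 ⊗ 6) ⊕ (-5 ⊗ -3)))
(((1 ⊕ 3) ⊗ (7 ⊕ -2)) ⊕ ((9 ⊗ 6) ⊕ (-5 ⊗ -3))) = -8

Expand innermost to outermost. Recall ⊕ takes the minimum of its arguments and ⊗ takes their sum. Working out the expression (((1 ⊕ 3) ⊗ (7 ⊕ -2)) ⊕ ((9 ⊗ 6) ⊕ (-5 ⊗ -3))) gives -8.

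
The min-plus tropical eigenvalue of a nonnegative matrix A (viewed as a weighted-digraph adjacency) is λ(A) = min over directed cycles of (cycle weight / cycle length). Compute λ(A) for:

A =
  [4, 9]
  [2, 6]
λ(A) = 4

Enumerate directed cycles and compute their means (weight / length). Sample:
  cycle 0 → 0: weight = 4, length = 1, mean = 4/1 ≈ 4.000
  cycle 1 → 1: weight = 6, length = 1, mean = 6/1 ≈ 6.000
  cycle 0 → 1 → 0: weight = 11, length = 2, mean = 11/2 ≈ 5.500
  cycle 1 → 0 → 1: weight = 11, length = 2, mean = 11/2 ≈ 5.500
Minimum mean = 4.000, attained e.g. along the cycle 0 → 0 with weight 4 and length 1. So λ(A) = 4/1 = 4.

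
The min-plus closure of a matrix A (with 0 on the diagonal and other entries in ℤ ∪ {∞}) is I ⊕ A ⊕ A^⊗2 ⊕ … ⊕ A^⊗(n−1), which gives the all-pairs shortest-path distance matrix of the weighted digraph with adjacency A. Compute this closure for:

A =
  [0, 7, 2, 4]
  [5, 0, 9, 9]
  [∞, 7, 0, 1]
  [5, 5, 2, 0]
Closure =
  [0, 7, 2, 3]
  [5, 0, 7, 8]
  [6, 6, 0, 1]
  [5, 5, 2, 0]

This is the Floyd-Warshall all-pairs shortest-path computation. For each intermediate vertex k = 0, 1, …, 3, update dist[i][j] ← min(dist[i][j], dist[i][k] + dist[k][j]). The final matrix gives, for each (i, j), the minimum total weight of any directed path from i to j (possibly empty when i = j).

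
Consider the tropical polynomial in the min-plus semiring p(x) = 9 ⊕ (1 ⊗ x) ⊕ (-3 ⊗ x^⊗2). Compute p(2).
p(2) = 1

A tropical monomial a ⊗ x^⊗i evaluates to a + i · x. Evaluating each term at x = 2:
  Term 0 contributes 9 + 0 · 2 = 9
  Term 1 contributes 1 + 1 · 2 = 3
  Term 2 contributes -3 + 2 · 2 = 1
p(2) = ⊕ of these = min[9, 3, 1] = 1.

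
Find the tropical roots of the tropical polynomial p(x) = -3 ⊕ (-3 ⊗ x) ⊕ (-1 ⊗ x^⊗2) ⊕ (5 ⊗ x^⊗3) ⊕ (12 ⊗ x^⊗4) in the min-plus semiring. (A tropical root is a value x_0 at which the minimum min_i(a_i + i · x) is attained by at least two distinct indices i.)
Roots: {-7, -6, -2, 0}

Each tropical root is a break point of the lower envelope of the lines y = a_i + i · x (there are 5 lines, with slopes 0, 1, ..., 4). Only the lines that attain the minimum somewhere contribute to roots; other lines are dominated. Here the surviving (envelope) indices are i = 4, i = 3, i = 2, i = 1, i = 0.
Intersections between consecutive envelope lines give the roots: for adjacent envelope indices i < j the intersection is x = (a_i − a_j) / (j − i). Reading off the sorted break points: {-7, -6, -2, 0}.
Verification: at each break x_0, at least two indices attain the minimum of min_i(a_i + i · x_0).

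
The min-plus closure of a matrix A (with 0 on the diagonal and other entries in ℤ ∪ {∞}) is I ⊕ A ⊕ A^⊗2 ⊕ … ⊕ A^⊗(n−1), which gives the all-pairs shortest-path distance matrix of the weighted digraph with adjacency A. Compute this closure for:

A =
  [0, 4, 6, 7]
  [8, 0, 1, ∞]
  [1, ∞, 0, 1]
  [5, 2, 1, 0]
Closure =
  [0, 4, 5, 6]
  [2, 0, 1, 2]
  [1, 3, 0, 1]
  [2, 2, 1, 0]

This is the Floyd-Warshall all-pairs shortest-path computation. For each intermediate vertex k = 0, 1, …, 3, update dist[i][j] ← min(dist[i][j], dist[i][k] + dist[k][j]). The final matrix gives, for each (i, j), the minimum total weight of any directed path from i to j (possibly empty when i = j).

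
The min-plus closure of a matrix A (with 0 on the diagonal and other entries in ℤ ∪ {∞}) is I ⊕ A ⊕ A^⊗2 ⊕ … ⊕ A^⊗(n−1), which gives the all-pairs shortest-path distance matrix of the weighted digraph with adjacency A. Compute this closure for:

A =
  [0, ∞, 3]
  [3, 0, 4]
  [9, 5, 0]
Closure =
  [0, 8, 3]
  [3, 0, 4]
  [8, 5, 0]

This is the Floyd-Warshall all-pairs shortest-path computation. For each intermediate vertex k = 0, 1, …, 2, update dist[i][j] ← min(dist[i][j], dist[i][k] + dist[k][j]). The final matrix gives, for each (i, j), the minimum total weight of any directed path from i to j (possibly empty when i = j).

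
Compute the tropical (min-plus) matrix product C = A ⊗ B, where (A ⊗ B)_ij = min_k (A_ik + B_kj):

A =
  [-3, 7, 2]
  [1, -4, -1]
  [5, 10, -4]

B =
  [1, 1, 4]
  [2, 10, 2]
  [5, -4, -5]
A ⊗ B =
  [-2, -2, -3]
  [-2, -5, -6]
  [1, -8, -9]

Apply the min-plus product entry-by-entry:
  C[0][0] = min over k of (A[0][0] + B[0][0] = -3 + 1 = -2, A[0][1] + B[1][0] = 7 + 2 = 9, A[0][2] + B[2][0] = 2 + 5 = 7) = -2 (attained at k = 0)
  C[0][1] = min over k of (A[0][0] + B[0][1] = -3 + 1 = -2, A[0][1] + B[1][1] = 7 + 10 = 17, A[0][2] + B[2][1] = 2 + -4 = -2) = -2 (attained at k = 0)
  C[0][2] = min over k of (A[0][0] + B[0][2] = -3 + 4 = 1, A[0][1] + B[1][2] = 7 + 2 = 9, A[0][2] + B[2][2] = 2 + -5 = -3) = -3 (attained at k = 2)
  C[1][0] = min over k of (A[1][0] + B[0][0] = 1 + 1 = 2, A[1][1] + B[1][0] = -4 + 2 = -2, A[1][2] + B[2][0] = -1 + 5 = 4) = -2 (attained at k = 1)
  C[1][1] = min over k of (A[1][0] + B[0][1] = 1 + 1 = 2, A[1][1] + B[1][1] = -4 + 10 = 6, A[1][2] + B[2][1] = -1 + -4 = -5) = -5 (attained at k = 2)
  C[1][2] = min over k of (A[1][0] + B[0][2] = 1 + 4 = 5, A[1][1] + B[1][2] = -4 + 2 = -2, A[1][2] + B[2][2] = -1 + -5 = -6) = -6 (attained at k = 2)
  C[2][0] = min over k of (A[2][0] + B[0][0] = 5 + 1 = 6, A[2][1] + B[1][0] = 10 + 2 = 12, A[2][2] + B[2][0] = -4 + 5 = 1) = 1 (attained at k = 2)
  C[2][1] = min over k of (A[2][0] + B[0][1] = 5 + 1 = 6, A[2][1] + B[1][1] = 10 + 10 = 20, A[2][2] + B[2][1] = -4 + -4 = -8) = -8 (attained at k = 2)
  C[2][2] = min over k of (A[2][0] + B[0][2] = 5 + 4 = 9, A[2][1] + B[1][2] = 10 + 2 = 12, A[2][2] + B[2][2] = -4 + -5 = -9) = -9 (attained at k = 2)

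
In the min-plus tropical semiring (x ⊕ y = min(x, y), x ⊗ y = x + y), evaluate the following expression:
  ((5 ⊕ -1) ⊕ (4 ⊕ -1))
((5 ⊕ -1) ⊕ (4 ⊕ -1)) = -1

Expand innermost to outermost. Recall ⊕ takes the minimum of its arguments and ⊗ takes their sum. Working out the expression ((5 ⊕ -1) ⊕ (4 ⊕ -1)) gives -1.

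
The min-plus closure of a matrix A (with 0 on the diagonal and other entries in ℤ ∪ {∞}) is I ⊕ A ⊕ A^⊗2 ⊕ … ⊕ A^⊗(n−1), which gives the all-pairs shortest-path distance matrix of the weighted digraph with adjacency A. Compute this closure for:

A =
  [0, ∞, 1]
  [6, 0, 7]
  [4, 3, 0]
Closure =
  [0, 4, 1]
  [6, 0, 7]
  [4, 3, 0]

This is the Floyd-Warshall all-pairs shortest-path computation. For each intermediate vertex k = 0, 1, …, 2, update dist[i][j] ← min(dist[i][j], dist[i][k] + dist[k][j]). The final matrix gives, for each (i, j), the minimum total weight of any directed path from i to j (possibly empty when i = j).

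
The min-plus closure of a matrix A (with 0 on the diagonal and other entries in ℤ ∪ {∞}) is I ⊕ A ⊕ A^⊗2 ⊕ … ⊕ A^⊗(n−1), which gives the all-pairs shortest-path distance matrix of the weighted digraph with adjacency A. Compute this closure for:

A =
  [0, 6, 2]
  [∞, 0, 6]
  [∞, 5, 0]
Closure =
  [0, 6, 2]
  [∞, 0, 6]
  [∞, 5, 0]

This is the Floyd-Warshall all-pairs shortest-path computation. For each intermediate vertex k = 0, 1, …, 2, update dist[i][j] ← min(dist[i][j], dist[i][k] + dist[k][j]). The final matrix gives, for each (i, j), the minimum total weight of any directed path from i to j (possibly empty when i = j).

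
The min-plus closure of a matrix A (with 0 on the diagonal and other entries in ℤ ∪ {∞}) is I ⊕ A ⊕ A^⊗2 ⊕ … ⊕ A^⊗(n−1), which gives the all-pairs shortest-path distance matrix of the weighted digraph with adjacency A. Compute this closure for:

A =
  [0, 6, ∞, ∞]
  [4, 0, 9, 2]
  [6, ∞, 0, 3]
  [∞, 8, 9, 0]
Closure =
  [0, 6, 15, 8]
  [4, 0, 9, 2]
  [6, 11, 0, 3]
  [12, 8, 9, 0]

This is the Floyd-Warshall all-pairs shortest-path computation. For each intermediate vertex k = 0, 1, …, 3, update dist[i][j] ← min(dist[i][j], dist[i][k] + dist[k][j]). The final matrix gives, for each (i, j), the minimum total weight of any directed path from i to j (possibly empty when i = j).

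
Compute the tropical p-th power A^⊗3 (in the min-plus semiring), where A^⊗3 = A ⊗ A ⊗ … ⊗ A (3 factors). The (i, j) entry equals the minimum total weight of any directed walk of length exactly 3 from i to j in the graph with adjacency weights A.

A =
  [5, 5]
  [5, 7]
A^⊗3 =
  [15, 15]
  [15, 15]

Each entry (A^⊗3)_ij equals the minimum over all length-3 walks i = v_0 → v_1 → … → v_3 = j of Σ_t A[v_t][v_{t+1}]. For example, for (i, j) = (0, 1) we minimise over 4 possible intermediate vertex sequences; the minimum is 15, attained along the walk 0 → 0 → 0 → 1.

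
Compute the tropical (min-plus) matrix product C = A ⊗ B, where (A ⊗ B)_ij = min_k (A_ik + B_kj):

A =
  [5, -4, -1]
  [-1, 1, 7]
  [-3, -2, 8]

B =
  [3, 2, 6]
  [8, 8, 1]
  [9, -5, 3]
A ⊗ B =
  [4, -6, -3]
  [2, 1, 2]
  [0, -1, -1]

Apply the min-plus product entry-by-entry:
  C[0][0] = min over k of (A[0][0] + B[0][0] = 5 + 3 = 8, A[0][1] + B[1][0] = -4 + 8 = 4, A[0][2] + B[2][0] = -1 + 9 = 8) = 4 (attained at k = 1)
  C[0][1] = min over k of (A[0][0] + B[0][1] = 5 + 2 = 7, A[0][1] + B[1][1] = -4 + 8 = 4, A[0][2] + B[2][1] = -1 + -5 = -6) = -6 (attained at k = 2)
  C[0][2] = min over k of (A[0][0] + B[0][2] = 5 + 6 = 11, A[0][1] + B[1][2] = -4 + 1 = -3, A[0][2] + B[2][2] = -1 + 3 = 2) = -3 (attained at k = 1)
  C[1][0] = min over k of (A[1][0] + B[0][0] = -1 + 3 = 2, A[1][1] + B[1][0] = 1 + 8 = 9, A[1][2] + B[2][0] = 7 + 9 = 16) = 2 (attained at k = 0)
  C[1][1] = min over k of (A[1][0] + B[0][1] = -1 + 2 = 1, A[1][1] + B[1][1] = 1 + 8 = 9, A[1][2] + B[2][1] = 7 + -5 = 2) = 1 (attained at k = 0)
  C[1][2] = min over k of (A[1][0] + B[0][2] = -1 + 6 = 5, A[1][1] + B[1][2] = 1 + 1 = 2, A[1][2] + B[2][2] = 7 + 3 = 10) = 2 (attained at k = 1)
  C[2][0] = min over k of (A[2][0] + B[0][0] = -3 + 3 = 0, A[2][1] + B[1][0] = -2 + 8 = 6, A[2][2] + B[2][0] = 8 + 9 = 17) = 0 (attained at k = 0)
  C[2][1] = min over k of (A[2][0] + B[0][1] = -3 + 2 = -1, A[2][1] + B[1][1] = -2 + 8 = 6, A[2][2] + B[2][1] = 8 + -5 = 3) = -1 (attained at k = 0)
  C[2][2] = min over k of (A[2][0] + B[0][2] = -3 + 6 = 3, A[2][1] + B[1][2] = -2 + 1 = -1, A[2][2] + B[2][2] = 8 + 3 = 11) = -1 (attained at k = 1)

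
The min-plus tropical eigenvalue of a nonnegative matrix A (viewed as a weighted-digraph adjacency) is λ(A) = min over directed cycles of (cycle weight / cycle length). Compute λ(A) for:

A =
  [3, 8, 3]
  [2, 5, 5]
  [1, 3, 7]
λ(A) = 2

Enumerate directed cycles and compute their means (weight / length). Sample:
  cycle 0 → 0: weight = 3, length = 1, mean = 3/1 ≈ 3.000
  cycle 1 → 1: weight = 5, length = 1, mean = 5/1 ≈ 5.000
  cycle 2 → 2: weight = 7, length = 1, mean = 7/1 ≈ 7.000
  cycle 0 → 1 → 0: weight = 10, length = 2, mean = 10/2 ≈ 5.000
  cycle 0 → 2 → 0: weight = 4, length = 2, mean = 4/2 ≈ 2.000
  cycle 1 → 0 → 1: weight = 10, length = 2, mean = 10/2 ≈ 5.000
Minimum mean = 2.000, attained e.g. along the cycle 0 → 2 → 0 with weight 4 and length 2. So λ(A) = 4/2 = 2.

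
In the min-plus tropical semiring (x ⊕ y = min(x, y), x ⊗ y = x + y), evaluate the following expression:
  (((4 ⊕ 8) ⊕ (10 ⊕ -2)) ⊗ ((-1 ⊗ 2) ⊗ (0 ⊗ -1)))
(((4 ⊕ 8) ⊕ (10 ⊕ -2)) ⊗ ((-1 ⊗ 2) ⊗ (0 ⊗ -1))) = -2

Expand innermost to outermost. Recall ⊕ takes the minimum of its arguments and ⊗ takes their sum. Working out the expression (((4 ⊕ 8) ⊕ (10 ⊕ -2)) ⊗ ((-1 ⊗ 2) ⊗ (0 ⊗ -1))) gives -2.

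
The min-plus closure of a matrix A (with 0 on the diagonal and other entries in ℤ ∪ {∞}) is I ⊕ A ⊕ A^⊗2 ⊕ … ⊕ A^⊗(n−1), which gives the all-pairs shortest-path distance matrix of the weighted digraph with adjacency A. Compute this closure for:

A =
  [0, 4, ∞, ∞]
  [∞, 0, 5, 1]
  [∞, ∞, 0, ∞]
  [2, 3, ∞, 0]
Closure =
  [0, 4, 9, 5]
  [3, 0, 5, 1]
  [∞, ∞, 0, ∞]
  [2, 3, 8, 0]

This is the Floyd-Warshall all-pairs shortest-path computation. For each intermediate vertex k = 0, 1, …, 3, update dist[i][j] ← min(dist[i][j], dist[i][k] + dist[k][j]). The final matrix gives, for each (i, j), the minimum total weight of any directed path from i to j (possibly empty when i = j).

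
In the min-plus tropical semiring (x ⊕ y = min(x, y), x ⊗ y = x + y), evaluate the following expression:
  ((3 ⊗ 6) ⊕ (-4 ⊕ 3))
((3 ⊗ 6) ⊕ (-4 ⊕ 3)) = -4

Expand innermost to outermost. Recall ⊕ takes the minimum of its arguments and ⊗ takes their sum. Working out the expression ((3 ⊗ 6) ⊕ (-4 ⊕ 3)) gives -4.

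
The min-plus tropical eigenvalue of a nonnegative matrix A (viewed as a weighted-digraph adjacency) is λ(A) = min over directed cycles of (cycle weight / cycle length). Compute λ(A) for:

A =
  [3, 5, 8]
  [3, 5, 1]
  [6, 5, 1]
λ(A) = 1

Enumerate directed cycles and compute their means (weight / length). Sample:
  cycle 0 → 0: weight = 3, length = 1, mean = 3/1 ≈ 3.000
  cycle 1 → 1: weight = 5, length = 1, mean = 5/1 ≈ 5.000
  cycle 2 → 2: weight = 1, length = 1, mean = 1/1 ≈ 1.000
  cycle 0 → 1 → 0: weight = 8, length = 2, mean = 8/2 ≈ 4.000
  cycle 0 → 2 → 0: weight = 14, length = 2, mean = 14/2 ≈ 7.000
  cycle 1 → 0 → 1: weight = 8, length = 2, mean = 8/2 ≈ 4.000
Minimum mean = 1.000, attained e.g. along the cycle 2 → 2 with weight 1 and length 1. So λ(A) = 1/1 = 1.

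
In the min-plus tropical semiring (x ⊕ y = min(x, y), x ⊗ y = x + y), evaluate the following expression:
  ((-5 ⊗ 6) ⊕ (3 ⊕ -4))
((-5 ⊗ 6) ⊕ (3 ⊕ -4)) = -4

Expand innermost to outermost. Recall ⊕ takes the minimum of its arguments and ⊗ takes their sum. Working out the expression ((-5 ⊗ 6) ⊕ (3 ⊕ -4)) gives -4.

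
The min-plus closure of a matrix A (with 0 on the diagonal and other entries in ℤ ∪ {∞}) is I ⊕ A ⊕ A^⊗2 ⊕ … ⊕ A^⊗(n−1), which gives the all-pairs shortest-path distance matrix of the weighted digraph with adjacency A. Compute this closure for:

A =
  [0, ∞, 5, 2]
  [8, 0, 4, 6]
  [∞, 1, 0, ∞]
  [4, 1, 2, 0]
Closure =
  [0, 3, 4, 2]
  [8, 0, 4, 6]
  [9, 1, 0, 7]
  [4, 1, 2, 0]

This is the Floyd-Warshall all-pairs shortest-path computation. For each intermediate vertex k = 0, 1, …, 3, update dist[i][j] ← min(dist[i][j], dist[i][k] + dist[k][j]). The final matrix gives, for each (i, j), the minimum total weight of any directed path from i to j (possibly empty when i = j).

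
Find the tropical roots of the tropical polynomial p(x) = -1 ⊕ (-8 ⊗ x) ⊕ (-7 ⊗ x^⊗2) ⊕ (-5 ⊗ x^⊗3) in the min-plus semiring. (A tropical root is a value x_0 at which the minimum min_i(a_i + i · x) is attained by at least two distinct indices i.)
Roots: {-2, -1, 7}

Each tropical root is a break point of the lower envelope of the lines y = a_i + i · x (there are 4 lines, with slopes 0, 1, ..., 3). Only the lines that attain the minimum somewhere contribute to roots; other lines are dominated. Here the surviving (envelope) indices are i = 3, i = 2, i = 1, i = 0.
Intersections between consecutive envelope lines give the roots: for adjacent envelope indices i < j the intersection is x = (a_i − a_j) / (j − i). Reading off the sorted break points: {-2, -1, 7}.
Verification: at each break x_0, at least two indices attain the minimum of min_i(a_i + i · x_0).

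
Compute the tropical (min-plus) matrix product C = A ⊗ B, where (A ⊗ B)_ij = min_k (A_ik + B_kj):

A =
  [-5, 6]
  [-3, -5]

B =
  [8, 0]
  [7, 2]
A ⊗ B =
  [3, -5]
  [2, -3]

Apply the min-plus product entry-by-entry:
  C[0][0] = min over k of (A[0][0] + B[0][0] = -5 + 8 = 3, A[0][1] + B[1][0] = 6 + 7 = 13) = 3 (attained at k = 0)
  C[0][1] = min over k of (A[0][0] + B[0][1] = -5 + 0 = -5, A[0][1] + B[1][1] = 6 + 2 = 8) = -5 (attained at k = 0)
  C[1][0] = min over k of (A[1][0] + B[0][0] = -3 + 8 = 5, A[1][1] + B[1][0] = -5 + 7 = 2) = 2 (attained at k = 1)
  C[1][1] = min over k of (A[1][0] + B[0][1] = -3 + 0 = -3, A[1][1] + B[1][1] = -5 + 2 = -3) = -3 (attained at k = 0)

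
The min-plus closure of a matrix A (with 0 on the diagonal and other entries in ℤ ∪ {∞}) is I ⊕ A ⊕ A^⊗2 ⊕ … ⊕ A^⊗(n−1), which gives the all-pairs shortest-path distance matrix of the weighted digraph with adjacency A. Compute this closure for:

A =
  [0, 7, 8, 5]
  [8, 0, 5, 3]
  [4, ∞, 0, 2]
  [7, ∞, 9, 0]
Closure =
  [0, 7, 8, 5]
  [8, 0, 5, 3]
  [4, 11, 0, 2]
  [7, 14, 9, 0]

This is the Floyd-Warshall all-pairs shortest-path computation. For each intermediate vertex k = 0, 1, …, 3, update dist[i][j] ← min(dist[i][j], dist[i][k] + dist[k][j]). The final matrix gives, for each (i, j), the minimum total weight of any directed path from i to j (possibly empty when i = j).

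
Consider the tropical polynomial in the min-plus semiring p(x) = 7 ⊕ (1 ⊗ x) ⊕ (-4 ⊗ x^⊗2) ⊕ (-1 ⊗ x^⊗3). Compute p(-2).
p(-2) = -8

A tropical monomial a ⊗ x^⊗i evaluates to a + i · x. Evaluating each term at x = -2:
  Term 0 contributes 7 + 0 · -2 = 7
  Term 1 contributes 1 + 1 · -2 = -1
  Term 2 contributes -4 + 2 · -2 = -8
  Term 3 contributes -1 + 3 · -2 = -7
p(-2) = ⊕ of these = min[7, -1, -8, -7] = -8.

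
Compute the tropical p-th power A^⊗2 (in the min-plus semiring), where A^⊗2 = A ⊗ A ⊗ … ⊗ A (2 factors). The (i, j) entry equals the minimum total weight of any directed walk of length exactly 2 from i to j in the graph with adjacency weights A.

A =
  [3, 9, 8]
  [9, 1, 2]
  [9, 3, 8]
A^⊗2 =
  [6, 10, 11]
  [10, 2, 3]
  [12, 4, 5]

Each entry (A^⊗2)_ij equals the minimum over all length-2 walks i = v_0 → v_1 → … → v_2 = j of Σ_t A[v_t][v_{t+1}]. For example, for (i, j) = (0, 2) we minimise over 3 possible intermediate vertex sequences; the minimum is 11, attained along the walk 0 → 0 → 2.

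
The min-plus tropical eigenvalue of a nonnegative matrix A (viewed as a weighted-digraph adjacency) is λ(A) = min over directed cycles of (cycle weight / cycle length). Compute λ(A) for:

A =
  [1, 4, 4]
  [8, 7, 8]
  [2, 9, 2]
λ(A) = 1

Enumerate directed cycles and compute their means (weight / length). Sample:
  cycle 0 → 0: weight = 1, length = 1, mean = 1/1 ≈ 1.000
  cycle 1 → 1: weight = 7, length = 1, mean = 7/1 ≈ 7.000
  cycle 2 → 2: weight = 2, length = 1, mean = 2/1 ≈ 2.000
  cycle 0 → 1 → 0: weight = 12, length = 2, mean = 12/2 ≈ 6.000
  cycle 0 → 2 → 0: weight = 6, length = 2, mean = 6/2 ≈ 3.000
  cycle 1 → 0 → 1: weight = 12, length = 2, mean = 12/2 ≈ 6.000
Minimum mean = 1.000, attained e.g. along the cycle 0 → 0 with weight 1 and length 1. So λ(A) = 1/1 = 1.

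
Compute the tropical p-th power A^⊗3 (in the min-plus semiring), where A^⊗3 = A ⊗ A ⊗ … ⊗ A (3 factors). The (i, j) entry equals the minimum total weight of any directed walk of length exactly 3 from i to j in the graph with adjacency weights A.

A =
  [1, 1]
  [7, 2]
A^⊗3 =
  [3, 3]
  [9, 6]

Each entry (A^⊗3)_ij equals the minimum over all length-3 walks i = v_0 → v_1 → … → v_3 = j of Σ_t A[v_t][v_{t+1}]. For example, for (i, j) = (0, 1) we minimise over 4 possible intermediate vertex sequences; the minimum is 3, attained along the walk 0 → 0 → 0 → 1.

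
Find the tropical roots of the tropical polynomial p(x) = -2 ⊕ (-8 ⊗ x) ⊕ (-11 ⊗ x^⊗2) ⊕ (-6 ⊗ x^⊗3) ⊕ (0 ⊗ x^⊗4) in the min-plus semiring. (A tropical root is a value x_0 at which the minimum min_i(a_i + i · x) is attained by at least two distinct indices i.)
Roots: {-6, -5, 3, 6}

Each tropical root is a break point of the lower envelope of the lines y = a_i + i · x (there are 5 lines, with slopes 0, 1, ..., 4). Only the lines that attain the minimum somewhere contribute to roots; other lines are dominated. Here the surviving (envelope) indices are i = 4, i = 3, i = 2, i = 1, i = 0.
Intersections between consecutive envelope lines give the roots: for adjacent envelope indices i < j the intersection is x = (a_i − a_j) / (j − i). Reading off the sorted break points: {-6, -5, 3, 6}.
Verification: at each break x_0, at least two indices attain the minimum of min_i(a_i + i · x_0).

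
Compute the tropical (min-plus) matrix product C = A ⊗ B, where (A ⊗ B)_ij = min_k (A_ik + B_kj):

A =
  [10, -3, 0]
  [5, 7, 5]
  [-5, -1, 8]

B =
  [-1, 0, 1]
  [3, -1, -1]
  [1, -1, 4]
A ⊗ B =
  [0, -4, -4]
  [4, 4, 6]
  [-6, -5, -4]

Apply the min-plus product entry-by-entry:
  C[0][0] = min over k of (A[0][0] + B[0][0] = 10 + -1 = 9, A[0][1] + B[1][0] = -3 + 3 = 0, A[0][2] + B[2][0] = 0 + 1 = 1) = 0 (attained at k = 1)
  C[0][1] = min over k of (A[0][0] + B[0][1] = 10 + 0 = 10, A[0][1] + B[1][1] = -3 + -1 = -4, A[0][2] + B[2][1] = 0 + -1 = -1) = -4 (attained at k = 1)
  C[0][2] = min over k of (A[0][0] + B[0][2] = 10 + 1 = 11, A[0][1] + B[1][2] = -3 + -1 = -4, A[0][2] + B[2][2] = 0 + 4 = 4) = -4 (attained at k = 1)
  C[1][0] = min over k of (A[1][0] + B[0][0] = 5 + -1 = 4, A[1][1] + B[1][0] = 7 + 3 = 10, A[1][2] + B[2][0] = 5 + 1 = 6) = 4 (attained at k = 0)
  C[1][1] = min over k of (A[1][0] + B[0][1] = 5 + 0 = 5, A[1][1] + B[1][1] = 7 + -1 = 6, A[1][2] + B[2][1] = 5 + -1 = 4) = 4 (attained at k = 2)
  C[1][2] = min over k of (A[1][0] + B[0][2] = 5 + 1 = 6, A[1][1] + B[1][2] = 7 + -1 = 6, A[1][2] + B[2][2] = 5 + 4 = 9) = 6 (attained at k = 0)
  C[2][0] = min over k of (A[2][0] + B[0][0] = -5 + -1 = -6, A[2][1] + B[1][0] = -1 + 3 = 2, A[2][2] + B[2][0] = 8 + 1 = 9) = -6 (attained at k = 0)
  C[2][1] = min over k of (A[2][0] + B[0][1] = -5 + 0 = -5, A[2][1] + B[1][1] = -1 + -1 = -2, A[2][2] + B[2][1] = 8 + -1 = 7) = -5 (attained at k = 0)
  C[2][2] = min over k of (A[2][0] + B[0][2] = -5 + 1 = -4, A[2][1] + B[1][2] = -1 + -1 = -2, A[2][2] + B[2][2] = 8 + 4 = 12) = -4 (attained at k = 0)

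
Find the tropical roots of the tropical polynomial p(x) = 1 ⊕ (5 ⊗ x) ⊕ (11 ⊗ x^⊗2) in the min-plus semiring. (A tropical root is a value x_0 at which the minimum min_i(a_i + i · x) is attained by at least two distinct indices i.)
Roots: {-6, -4}

Each tropical root is a break point of the lower envelope of the lines y = a_i + i · x (there are 3 lines, with slopes 0, 1, ..., 2). Only the lines that attain the minimum somewhere contribute to roots; other lines are dominated. Here the surviving (envelope) indices are i = 2, i = 1, i = 0.
Intersections between consecutive envelope lines give the roots: for adjacent envelope indices i < j the intersection is x = (a_i − a_j) / (j − i). Reading off the sorted break points: {-6, -4}.
Verification: at each break x_0, at least two indices attain the minimum of min_i(a_i + i · x_0).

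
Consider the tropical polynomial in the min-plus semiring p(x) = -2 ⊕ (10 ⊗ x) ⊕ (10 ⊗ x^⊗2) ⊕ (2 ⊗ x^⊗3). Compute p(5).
p(5) = -2

A tropical monomial a ⊗ x^⊗i evaluates to a + i · x. Evaluating each term at x = 5:
  Term 0 contributes -2 + 0 · 5 = -2
  Term 1 contributes 10 + 1 · 5 = 15
  Term 2 contributes 10 + 2 · 5 = 20
  Term 3 contributes 2 + 3 · 5 = 17
p(5) = ⊕ of these = min[-2, 15, 20, 17] = -2.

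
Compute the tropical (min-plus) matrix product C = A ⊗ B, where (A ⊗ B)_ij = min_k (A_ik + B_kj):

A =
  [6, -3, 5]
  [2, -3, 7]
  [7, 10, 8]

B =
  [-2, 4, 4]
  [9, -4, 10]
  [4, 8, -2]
A ⊗ B =
  [4, -7, 3]
  [0, -7, 5]
  [5, 6, 6]

Apply the min-plus product entry-by-entry:
  C[0][0] = min over k of (A[0][0] + B[0][0] = 6 + -2 = 4, A[0][1] + B[1][0] = -3 + 9 = 6, A[0][2] + B[2][0] = 5 + 4 = 9) = 4 (attained at k = 0)
  C[0][1] = min over k of (A[0][0] + B[0][1] = 6 + 4 = 10, A[0][1] + B[1][1] = -3 + -4 = -7, A[0][2] + B[2][1] = 5 + 8 = 13) = -7 (attained at k = 1)
  C[0][2] = min over k of (A[0][0] + B[0][2] = 6 + 4 = 10, A[0][1] + B[1][2] = -3 + 10 = 7, A[0][2] + B[2][2] = 5 + -2 = 3) = 3 (attained at k = 2)
  C[1][0] = min over k of (A[1][0] + B[0][0] = 2 + -2 = 0, A[1][1] + B[1][0] = -3 + 9 = 6, A[1][2] + B[2][0] = 7 + 4 = 11) = 0 (attained at k = 0)
  C[1][1] = min over k of (A[1][0] + B[0][1] = 2 + 4 = 6, A[1][1] + B[1][1] = -3 + -4 = -7, A[1][2] + B[2][1] = 7 + 8 = 15) = -7 (attained at k = 1)
  C[1][2] = min over k of (A[1][0] + B[0][2] = 2 + 4 = 6, A[1][1] + B[1][2] = -3 + 10 = 7, A[1][2] + B[2][2] = 7 + -2 = 5) = 5 (attained at k = 2)
  C[2][0] = min over k of (A[2][0] + B[0][0] = 7 + -2 = 5, A[2][1] + B[1][0] = 10 + 9 = 19, A[2][2] + B[2][0] = 8 + 4 = 12) = 5 (attained at k = 0)
  C[2][1] = min over k of (A[2][0] + B[0][1] = 7 + 4 = 11, A[2][1] + B[1][1] = 10 + -4 = 6, A[2][2] + B[2][1] = 8 + 8 = 16) = 6 (attained at k = 1)
  C[2][2] = min over k of (A[2][0] + B[0][2] = 7 + 4 = 11, A[2][1] + B[1][2] = 10 + 10 = 20, A[2][2] + B[2][2] = 8 + -2 = 6) = 6 (attained at k = 2)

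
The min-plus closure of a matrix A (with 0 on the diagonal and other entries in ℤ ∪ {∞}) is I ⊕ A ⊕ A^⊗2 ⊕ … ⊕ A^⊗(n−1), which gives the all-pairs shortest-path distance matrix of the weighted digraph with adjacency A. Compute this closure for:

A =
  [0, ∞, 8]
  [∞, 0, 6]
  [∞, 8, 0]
Closure =
  [0, 16, 8]
  [∞, 0, 6]
  [∞, 8, 0]

This is the Floyd-Warshall all-pairs shortest-path computation. For each intermediate vertex k = 0, 1, …, 2, update dist[i][j] ← min(dist[i][j], dist[i][k] + dist[k][j]). The final matrix gives, for each (i, j), the minimum total weight of any directed path from i to j (possibly empty when i = j).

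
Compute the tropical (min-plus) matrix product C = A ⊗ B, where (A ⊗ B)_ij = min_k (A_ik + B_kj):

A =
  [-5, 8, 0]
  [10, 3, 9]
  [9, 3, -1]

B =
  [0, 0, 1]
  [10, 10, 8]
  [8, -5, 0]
A ⊗ B =
  [-5, -5, -4]
  [10, 4, 9]
  [7, -6, -1]

Apply the min-plus product entry-by-entry:
  C[0][0] = min over k of (A[0][0] + B[0][0] = -5 + 0 = -5, A[0][1] + B[1][0] = 8 + 10 = 18, A[0][2] + B[2][0] = 0 + 8 = 8) = -5 (attained at k = 0)
  C[0][1] = min over k of (A[0][0] + B[0][1] = -5 + 0 = -5, A[0][1] + B[1][1] = 8 + 10 = 18, A[0][2] + B[2][1] = 0 + -5 = -5) = -5 (attained at k = 0)
  C[0][2] = min over k of (A[0][0] + B[0][2] = -5 + 1 = -4, A[0][1] + B[1][2] = 8 + 8 = 16, A[0][2] + B[2][2] = 0 + 0 = 0) = -4 (attained at k = 0)
  C[1][0] = min over k of (A[1][0] + B[0][0] = 10 + 0 = 10, A[1][1] + B[1][0] = 3 + 10 = 13, A[1][2] + B[2][0] = 9 + 8 = 17) = 10 (attained at k = 0)
  C[1][1] = min over k of (A[1][0] + B[0][1] = 10 + 0 = 10, A[1][1] + B[1][1] = 3 + 10 = 13, A[1][2] + B[2][1] = 9 + -5 = 4) = 4 (attained at k = 2)
  C[1][2] = min over k of (A[1][0] + B[0][2] = 10 + 1 = 11, A[1][1] + B[1][2] = 3 + 8 = 11, A[1][2] + B[2][2] = 9 + 0 = 9) = 9 (attained at k = 2)
  C[2][0] = min over k of (A[2][0] + B[0][0] = 9 + 0 = 9, A[2][1] + B[1][0] = 3 + 10 = 13, A[2][2] + B[2][0] = -1 + 8 = 7) = 7 (attained at k = 2)
  C[2][1] = min over k of (A[2][0] + B[0][1] = 9 + 0 = 9, A[2][1] + B[1][1] = 3 + 10 = 13, A[2][2] + B[2][1] = -1 + -5 = -6) = -6 (attained at k = 2)
  C[2][2] = min over k of (A[2][0] + B[0][2] = 9 + 1 = 10, A[2][1] + B[1][2] = 3 + 8 = 11, A[2][2] + B[2][2] = -1 + 0 = -1) = -1 (attained at k = 2)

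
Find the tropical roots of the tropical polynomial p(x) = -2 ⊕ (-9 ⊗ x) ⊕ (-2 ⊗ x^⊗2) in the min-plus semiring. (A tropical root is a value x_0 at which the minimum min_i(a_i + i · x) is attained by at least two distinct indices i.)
Roots: {-7, 7}

Each tropical root is a break point of the lower envelope of the lines y = a_i + i · x (there are 3 lines, with slopes 0, 1, ..., 2). Only the lines that attain the minimum somewhere contribute to roots; other lines are dominated. Here the surviving (envelope) indices are i = 2, i = 1, i = 0.
Intersections between consecutive envelope lines give the roots: for adjacent envelope indices i < j the intersection is x = (a_i − a_j) / (j − i). Reading off the sorted break points: {-7, 7}.
Verification: at each break x_0, at least two indices attain the minimum of min_i(a_i + i · x_0).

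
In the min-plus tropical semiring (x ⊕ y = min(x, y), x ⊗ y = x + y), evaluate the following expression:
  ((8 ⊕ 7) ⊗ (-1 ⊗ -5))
((8 ⊕ 7) ⊗ (-1 ⊗ -5)) = 1

Expand innermost to outermost. Recall ⊕ takes the minimum of its arguments and ⊗ takes their sum. Working out the expression ((8 ⊕ 7) ⊗ (-1 ⊗ -5)) gives 1.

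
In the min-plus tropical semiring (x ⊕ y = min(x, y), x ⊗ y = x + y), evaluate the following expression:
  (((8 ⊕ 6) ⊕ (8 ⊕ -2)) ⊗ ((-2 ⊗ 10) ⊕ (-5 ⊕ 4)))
(((8 ⊕ 6) ⊕ (8 ⊕ -2)) ⊗ ((-2 ⊗ 10) ⊕ (-5 ⊕ 4))) = -7

Expand innermost to outermost. Recall ⊕ takes the minimum of its arguments and ⊗ takes their sum. Working out the expression (((8 ⊕ 6) ⊕ (8 ⊕ -2)) ⊗ ((-2 ⊗ 10) ⊕ (-5 ⊕ 4))) gives -7.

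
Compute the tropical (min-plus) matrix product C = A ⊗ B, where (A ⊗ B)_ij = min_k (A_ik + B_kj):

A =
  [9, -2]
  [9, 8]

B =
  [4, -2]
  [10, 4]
A ⊗ B =
  [8, 2]
  [13, 7]

Apply the min-plus product entry-by-entry:
  C[0][0] = min over k of (A[0][0] + B[0][0] = 9 + 4 = 13, A[0][1] + B[1][0] = -2 + 10 = 8) = 8 (attained at k = 1)
  C[0][1] = min over k of (A[0][0] + B[0][1] = 9 + -2 = 7, A[0][1] + B[1][1] = -2 + 4 = 2) = 2 (attained at k = 1)
  C[1][0] = min over k of (A[1][0] + B[0][0] = 9 + 4 = 13, A[1][1] + B[1][0] = 8 + 10 = 18) = 13 (attained at k = 0)
  C[1][1] = min over k of (A[1][0] + B[0][1] = 9 + -2 = 7, A[1][1] + B[1][1] = 8 + 4 = 12) = 7 (attained at k = 0)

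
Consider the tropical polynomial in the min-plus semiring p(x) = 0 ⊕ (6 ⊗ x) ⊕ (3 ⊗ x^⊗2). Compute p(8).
p(8) = 0

A tropical monomial a ⊗ x^⊗i evaluates to a + i · x. Evaluating each term at x = 8:
  Term 0 contributes 0 + 0 · 8 = 0
  Term 1 contributes 6 + 1 · 8 = 14
  Term 2 contributes 3 + 2 · 8 = 19
p(8) = ⊕ of these = min[0, 14, 19] = 0.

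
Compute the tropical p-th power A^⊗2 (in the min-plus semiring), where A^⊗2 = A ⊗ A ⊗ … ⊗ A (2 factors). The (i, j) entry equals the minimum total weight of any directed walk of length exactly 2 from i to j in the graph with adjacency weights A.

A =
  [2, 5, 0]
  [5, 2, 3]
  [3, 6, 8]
A^⊗2 =
  [3, 6, 2]
  [6, 4, 5]
  [5, 8, 3]

Each entry (A^⊗2)_ij equals the minimum over all length-2 walks i = v_0 → v_1 → … → v_2 = j of Σ_t A[v_t][v_{t+1}]. For example, for (i, j) = (0, 2) we minimise over 3 possible intermediate vertex sequences; the minimum is 2, attained along the walk 0 → 0 → 2.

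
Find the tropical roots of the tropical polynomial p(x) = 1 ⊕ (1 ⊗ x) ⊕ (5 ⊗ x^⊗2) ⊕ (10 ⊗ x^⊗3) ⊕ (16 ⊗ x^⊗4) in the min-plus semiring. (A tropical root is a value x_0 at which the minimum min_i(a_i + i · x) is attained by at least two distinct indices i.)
Roots: {-6, -5, -4, 0}

Each tropical root is a break point of the lower envelope of the lines y = a_i + i · x (there are 5 lines, with slopes 0, 1, ..., 4). Only the lines that attain the minimum somewhere contribute to roots; other lines are dominated. Here the surviving (envelope) indices are i = 4, i = 3, i = 2, i = 1, i = 0.
Intersections between consecutive envelope lines give the roots: for adjacent envelope indices i < j the intersection is x = (a_i − a_j) / (j − i). Reading off the sorted break points: {-6, -5, -4, 0}.
Verification: at each break x_0, at least two indices attain the minimum of min_i(a_i + i · x_0).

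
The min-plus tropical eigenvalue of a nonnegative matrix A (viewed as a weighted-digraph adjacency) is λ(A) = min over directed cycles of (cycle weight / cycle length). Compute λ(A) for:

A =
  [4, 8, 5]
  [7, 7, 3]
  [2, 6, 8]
λ(A) = 7/2

Enumerate directed cycles and compute their means (weight / length). Sample:
  cycle 0 → 0: weight = 4, length = 1, mean = 4/1 ≈ 4.000
  cycle 1 → 1: weight = 7, length = 1, mean = 7/1 ≈ 7.000
  cycle 2 → 2: weight = 8, length = 1, mean = 8/1 ≈ 8.000
  cycle 0 → 1 → 0: weight = 15, length = 2, mean = 15/2 ≈ 7.500
  cycle 0 → 2 → 0: weight = 7, length = 2, mean = 7/2 ≈ 3.500
  cycle 1 → 0 → 1: weight = 15, length = 2, mean = 15/2 ≈ 7.500
Minimum mean = 3.500, attained e.g. along the cycle 0 → 2 → 0 with weight 7 and length 2. So λ(A) = 7/2 = 7/2.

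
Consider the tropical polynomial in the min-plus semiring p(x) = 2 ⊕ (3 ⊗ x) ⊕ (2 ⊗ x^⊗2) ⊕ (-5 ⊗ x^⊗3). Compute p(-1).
p(-1) = -8

A tropical monomial a ⊗ x^⊗i evaluates to a + i · x. Evaluating each term at x = -1:
  Term 0 contributes 2 + 0 · -1 = 2
  Term 1 contributes 3 + 1 · -1 = 2
  Term 2 contributes 2 + 2 · -1 = 0
  Term 3 contributes -5 + 3 · -1 = -8
p(-1) = ⊕ of these = min[2, 2, 0, -8] = -8.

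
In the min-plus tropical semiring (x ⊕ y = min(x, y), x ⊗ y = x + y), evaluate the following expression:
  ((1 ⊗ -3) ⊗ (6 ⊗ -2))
((1 ⊗ -3) ⊗ (6 ⊗ -2)) = 2

Expand innermost to outermost. Recall ⊕ takes the minimum of its arguments and ⊗ takes their sum. Working out the expression ((1 ⊗ -3) ⊗ (6 ⊗ -2)) gives 2.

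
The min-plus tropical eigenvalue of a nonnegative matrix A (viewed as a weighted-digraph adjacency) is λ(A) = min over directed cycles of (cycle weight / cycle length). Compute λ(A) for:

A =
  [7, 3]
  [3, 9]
λ(A) = 3

Enumerate directed cycles and compute their means (weight / length). Sample:
  cycle 0 → 0: weight = 7, length = 1, mean = 7/1 ≈ 7.000
  cycle 1 → 1: weight = 9, length = 1, mean = 9/1 ≈ 9.000
  cycle 0 → 1 → 0: weight = 6, length = 2, mean = 6/2 ≈ 3.000
  cycle 1 → 0 → 1: weight = 6, length = 2, mean = 6/2 ≈ 3.000
Minimum mean = 3.000, attained e.g. along the cycle 0 → 1 → 0 with weight 6 and length 2. So λ(A) = 6/2 = 3.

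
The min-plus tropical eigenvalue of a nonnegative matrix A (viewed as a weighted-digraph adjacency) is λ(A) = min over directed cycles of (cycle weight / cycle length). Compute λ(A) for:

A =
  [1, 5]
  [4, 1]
λ(A) = 1

Enumerate directed cycles and compute their means (weight / length). Sample:
  cycle 0 → 0: weight = 1, length = 1, mean = 1/1 ≈ 1.000
  cycle 1 → 1: weight = 1, length = 1, mean = 1/1 ≈ 1.000
  cycle 0 → 1 → 0: weight = 9, length = 2, mean = 9/2 ≈ 4.500
  cycle 1 → 0 → 1: weight = 9, length = 2, mean = 9/2 ≈ 4.500
Minimum mean = 1.000, attained e.g. along the cycle 0 → 0 with weight 1 and length 1. So λ(A) = 1/1 = 1.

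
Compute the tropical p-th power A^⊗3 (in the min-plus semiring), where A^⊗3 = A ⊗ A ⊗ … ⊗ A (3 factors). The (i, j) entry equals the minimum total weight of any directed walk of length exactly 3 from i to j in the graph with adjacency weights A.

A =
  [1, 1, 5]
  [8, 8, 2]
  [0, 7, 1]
A^⊗3 =
  [3, 3, 4]
  [3, 3, 4]
  [2, 2, 3]

Each entry (A^⊗3)_ij equals the minimum over all length-3 walks i = v_0 → v_1 → … → v_3 = j of Σ_t A[v_t][v_{t+1}]. For example, for (i, j) = (0, 2) we minimise over 9 possible intermediate vertex sequences; the minimum is 4, attained along the walk 0 → 0 → 1 → 2.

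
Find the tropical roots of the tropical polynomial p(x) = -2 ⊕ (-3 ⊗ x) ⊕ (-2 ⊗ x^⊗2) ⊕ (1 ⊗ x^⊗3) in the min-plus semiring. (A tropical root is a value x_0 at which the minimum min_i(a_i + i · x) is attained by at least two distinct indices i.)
Roots: {-3, -1, 1}

Each tropical root is a break point of the lower envelope of the lines y = a_i + i · x (there are 4 lines, with slopes 0, 1, ..., 3). Only the lines that attain the minimum somewhere contribute to roots; other lines are dominated. Here the surviving (envelope) indices are i = 3, i = 2, i = 1, i = 0.
Intersections between consecutive envelope lines give the roots: for adjacent envelope indices i < j the intersection is x = (a_i − a_j) / (j − i). Reading off the sorted break points: {-3, -1, 1}.
Verification: at each break x_0, at least two indices attain the minimum of min_i(a_i + i · x_0).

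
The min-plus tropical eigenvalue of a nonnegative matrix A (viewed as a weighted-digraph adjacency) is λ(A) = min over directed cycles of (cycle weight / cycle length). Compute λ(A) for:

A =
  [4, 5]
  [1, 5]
λ(A) = 3

Enumerate directed cycles and compute their means (weight / length). Sample:
  cycle 0 → 0: weight = 4, length = 1, mean = 4/1 ≈ 4.000
  cycle 1 → 1: weight = 5, length = 1, mean = 5/1 ≈ 5.000
  cycle 0 → 1 → 0: weight = 6, length = 2, mean = 6/2 ≈ 3.000
  cycle 1 → 0 → 1: weight = 6, length = 2, mean = 6/2 ≈ 3.000
Minimum mean = 3.000, attained e.g. along the cycle 0 → 1 → 0 with weight 6 and length 2. So λ(A) = 6/2 = 3.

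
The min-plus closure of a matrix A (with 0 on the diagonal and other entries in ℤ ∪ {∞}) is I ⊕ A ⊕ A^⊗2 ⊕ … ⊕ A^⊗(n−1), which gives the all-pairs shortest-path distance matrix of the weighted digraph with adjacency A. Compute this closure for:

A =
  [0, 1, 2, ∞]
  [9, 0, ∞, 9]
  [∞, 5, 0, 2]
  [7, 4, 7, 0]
Closure =
  [0, 1, 2, 4]
  [9, 0, 11, 9]
  [9, 5, 0, 2]
  [7, 4, 7, 0]

This is the Floyd-Warshall all-pairs shortest-path computation. For each intermediate vertex k = 0, 1, …, 3, update dist[i][j] ← min(dist[i][j], dist[i][k] + dist[k][j]). The final matrix gives, for each (i, j), the minimum total weight of any directed path from i to j (possibly empty when i = j).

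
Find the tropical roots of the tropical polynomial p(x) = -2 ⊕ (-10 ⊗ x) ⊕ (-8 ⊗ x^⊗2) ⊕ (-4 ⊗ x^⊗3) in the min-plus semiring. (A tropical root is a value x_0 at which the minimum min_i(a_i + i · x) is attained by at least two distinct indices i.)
Roots: {-4, -2, 8}

Each tropical root is a break point of the lower envelope of the lines y = a_i + i · x (there are 4 lines, with slopes 0, 1, ..., 3). Only the lines that attain the minimum somewhere contribute to roots; other lines are dominated. Here the surviving (envelope) indices are i = 3, i = 2, i = 1, i = 0.
Intersections between consecutive envelope lines give the roots: for adjacent envelope indices i < j the intersection is x = (a_i − a_j) / (j − i). Reading off the sorted break points: {-4, -2, 8}.
Verification: at each break x_0, at least two indices attain the minimum of min_i(a_i + i · x_0).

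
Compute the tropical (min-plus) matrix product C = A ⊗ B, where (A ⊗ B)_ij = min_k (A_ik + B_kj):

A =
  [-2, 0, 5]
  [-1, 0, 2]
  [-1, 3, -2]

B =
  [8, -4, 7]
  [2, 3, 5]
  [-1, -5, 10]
A ⊗ B =
  [2, -6, 5]
  [1, -5, 5]
  [-3, -7, 6]

Apply the min-plus product entry-by-entry:
  C[0][0] = min over k of (A[0][0] + B[0][0] = -2 + 8 = 6, A[0][1] + B[1][0] = 0 + 2 = 2, A[0][2] + B[2][0] = 5 + -1 = 4) = 2 (attained at k = 1)
  C[0][1] = min over k of (A[0][0] + B[0][1] = -2 + -4 = -6, A[0][1] + B[1][1] = 0 + 3 = 3, A[0][2] + B[2][1] = 5 + -5 = 0) = -6 (attained at k = 0)
  C[0][2] = min over k of (A[0][0] + B[0][2] = -2 + 7 = 5, A[0][1] + B[1][2] = 0 + 5 = 5, A[0][2] + B[2][2] = 5 + 10 = 15) = 5 (attained at k = 0)
  C[1][0] = min over k of (A[1][0] + B[0][0] = -1 + 8 = 7, A[1][1] + B[1][0] = 0 + 2 = 2, A[1][2] + B[2][0] = 2 + -1 = 1) = 1 (attained at k = 2)
  C[1][1] = min over k of (A[1][0] + B[0][1] = -1 + -4 = -5, A[1][1] + B[1][1] = 0 + 3 = 3, A[1][2] + B[2][1] = 2 + -5 = -3) = -5 (attained at k = 0)
  C[1][2] = min over k of (A[1][0] + B[0][2] = -1 + 7 = 6, A[1][1] + B[1][2] = 0 + 5 = 5, A[1][2] + B[2][2] = 2 + 10 = 12) = 5 (attained at k = 1)
  C[2][0] = min over k of (A[2][0] + B[0][0] = -1 + 8 = 7, A[2][1] + B[1][0] = 3 + 2 = 5, A[2][2] + B[2][0] = -2 + -1 = -3) = -3 (attained at k = 2)
  C[2][1] = min over k of (A[2][0] + B[0][1] = -1 + -4 = -5, A[2][1] + B[1][1] = 3 + 3 = 6, A[2][2] + B[2][1] = -2 + -5 = -7) = -7 (attained at k = 2)
  C[2][2] = min over k of (A[2][0] + B[0][2] = -1 + 7 = 6, A[2][1] + B[1][2] = 3 + 5 = 8, A[2][2] + B[2][2] = -2 + 10 = 8) = 6 (attained at k = 0)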